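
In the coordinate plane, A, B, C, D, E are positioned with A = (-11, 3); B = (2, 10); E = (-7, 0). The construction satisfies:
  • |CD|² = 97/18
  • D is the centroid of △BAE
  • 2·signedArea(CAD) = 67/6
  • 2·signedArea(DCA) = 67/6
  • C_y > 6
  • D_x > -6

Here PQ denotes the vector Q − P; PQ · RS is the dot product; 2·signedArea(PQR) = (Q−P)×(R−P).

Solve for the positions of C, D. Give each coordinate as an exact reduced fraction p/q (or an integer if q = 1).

C = (-9/2, 13/2)
D = (-16/3, 13/3)

1. D_x = -16/3  [D is the centroid of △BAE]
2. D_y = 13/3  [D is the centroid of △BAE]
   → D = (-16/3, 13/3)
3. C_x = -9/2  [line -4/3·x + 17/3·y + -257/6 = 0 ∩ |CD|² = 97/18]
4. C_y = 13/2  [line -4/3·x + 17/3·y + -257/6 = 0 ∩ |CD|² = 97/18]
   → C = (-9/2, 13/2)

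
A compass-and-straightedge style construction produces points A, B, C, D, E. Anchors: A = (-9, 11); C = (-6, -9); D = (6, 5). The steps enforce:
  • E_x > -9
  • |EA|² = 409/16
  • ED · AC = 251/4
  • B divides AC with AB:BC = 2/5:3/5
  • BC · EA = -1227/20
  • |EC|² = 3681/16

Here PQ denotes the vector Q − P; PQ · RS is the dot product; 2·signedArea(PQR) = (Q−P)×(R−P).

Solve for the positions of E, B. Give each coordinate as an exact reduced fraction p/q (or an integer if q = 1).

1. E_x = -33/4  [line -3·x + 20·y + -579/4 = 0 ∩ |EC|² = 3681/16]
2. E_y = 6  [line -3·x + 20·y + -579/4 = 0 ∩ |EC|² = 3681/16]
   → E = (-33/4, 6)
3. B_x = -39/5  [B divides AC with AB:BC = 2/5:3/5]
4. B_y = 3  [B divides AC with AB:BC = 2/5:3/5]
   → B = (-39/5, 3)

B = (-39/5, 3)
E = (-33/4, 6)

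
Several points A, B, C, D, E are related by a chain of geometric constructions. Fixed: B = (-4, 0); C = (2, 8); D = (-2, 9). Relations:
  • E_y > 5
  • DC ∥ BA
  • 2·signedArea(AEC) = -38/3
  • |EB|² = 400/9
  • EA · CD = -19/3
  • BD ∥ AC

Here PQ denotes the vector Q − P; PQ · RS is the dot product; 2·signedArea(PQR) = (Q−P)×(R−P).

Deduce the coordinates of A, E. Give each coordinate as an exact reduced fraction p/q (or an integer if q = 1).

1. A_x = 0  [BD ∥ AC ∩ DC ∥ BA]
2. A_y = -1  [BD ∥ AC ∩ DC ∥ BA]
   → A = (0, -1)
3. E_x = 0  [EA · CD = -19/3 ∩ 2·signedArea(AEC) = -38/3]
4. E_y = 16/3  [EA · CD = -19/3 ∩ 2·signedArea(AEC) = -38/3]
   → E = (0, 16/3)

A = (0, -1)
E = (0, 16/3)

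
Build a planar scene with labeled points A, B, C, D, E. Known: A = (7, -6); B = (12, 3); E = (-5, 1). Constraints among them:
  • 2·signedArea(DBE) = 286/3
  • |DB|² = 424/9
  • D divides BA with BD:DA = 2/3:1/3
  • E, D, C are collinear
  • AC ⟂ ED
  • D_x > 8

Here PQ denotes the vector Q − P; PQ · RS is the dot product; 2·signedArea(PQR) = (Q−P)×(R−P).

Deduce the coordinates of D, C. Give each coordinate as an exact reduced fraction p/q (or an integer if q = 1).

C = (14491/1825, -5087/1825)
D = (26/3, -3)

1. D_x = 26/3  [D divides BA with BD:DA = 2/3:1/3]
2. D_y = -3  [D divides BA with BD:DA = 2/3:1/3]
   → D = (26/3, -3)
3. C_x = 14491/1825  [E, D, C are collinear ∩ AC ⟂ ED]
4. C_y = -5087/1825  [E, D, C are collinear ∩ AC ⟂ ED]
   → C = (14491/1825, -5087/1825)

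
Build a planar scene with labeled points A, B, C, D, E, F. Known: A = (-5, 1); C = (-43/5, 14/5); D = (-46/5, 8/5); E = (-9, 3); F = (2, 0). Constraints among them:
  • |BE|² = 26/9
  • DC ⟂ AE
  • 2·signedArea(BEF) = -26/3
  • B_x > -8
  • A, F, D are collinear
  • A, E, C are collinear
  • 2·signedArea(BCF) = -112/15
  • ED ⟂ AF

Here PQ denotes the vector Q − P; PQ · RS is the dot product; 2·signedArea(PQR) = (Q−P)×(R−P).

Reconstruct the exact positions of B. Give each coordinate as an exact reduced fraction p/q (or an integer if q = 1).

B = (-116/15, 28/15)

1. B_x = -116/15  [2·signedArea(BEF) = -26/3 ∩ 2·signedArea(BCF) = -112/15]
2. B_y = 28/15  [2·signedArea(BEF) = -26/3 ∩ 2·signedArea(BCF) = -112/15]
   → B = (-116/15, 28/15)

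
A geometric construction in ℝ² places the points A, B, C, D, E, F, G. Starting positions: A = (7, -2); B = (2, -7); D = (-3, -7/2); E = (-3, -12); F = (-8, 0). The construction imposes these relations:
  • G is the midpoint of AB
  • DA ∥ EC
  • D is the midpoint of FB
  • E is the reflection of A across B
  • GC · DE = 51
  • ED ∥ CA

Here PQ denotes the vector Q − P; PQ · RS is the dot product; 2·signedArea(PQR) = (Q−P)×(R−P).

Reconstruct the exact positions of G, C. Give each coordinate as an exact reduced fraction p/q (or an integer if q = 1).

1. G_x = 9/2  [G is the midpoint of AB]
2. G_y = -9/2  [G is the midpoint of AB]
   → G = (9/2, -9/2)
3. C_x = 7  [ED ∥ CA ∩ DA ∥ EC]
4. C_y = -21/2  [ED ∥ CA ∩ DA ∥ EC]
   → C = (7, -21/2)

C = (7, -21/2)
G = (9/2, -9/2)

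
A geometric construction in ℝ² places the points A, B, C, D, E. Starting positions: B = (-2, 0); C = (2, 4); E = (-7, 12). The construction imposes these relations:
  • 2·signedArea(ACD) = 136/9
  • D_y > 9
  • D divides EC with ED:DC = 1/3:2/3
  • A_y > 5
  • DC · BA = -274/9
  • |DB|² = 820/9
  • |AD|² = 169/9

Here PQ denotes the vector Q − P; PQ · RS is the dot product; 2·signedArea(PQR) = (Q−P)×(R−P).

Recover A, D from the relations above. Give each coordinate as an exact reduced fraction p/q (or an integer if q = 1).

A = (-7/3, 16/3)
D = (-4, 28/3)

1. D_x = -4  [D divides EC with ED:DC = 1/3:2/3]
2. D_y = 28/3  [D divides EC with ED:DC = 1/3:2/3]
   → D = (-4, 28/3)
3. A_x = -7/3  [2·signedArea(ACD) = 136/9 ∩ DC · BA = -274/9]
4. A_y = 16/3  [2·signedArea(ACD) = 136/9 ∩ DC · BA = -274/9]
   → A = (-7/3, 16/3)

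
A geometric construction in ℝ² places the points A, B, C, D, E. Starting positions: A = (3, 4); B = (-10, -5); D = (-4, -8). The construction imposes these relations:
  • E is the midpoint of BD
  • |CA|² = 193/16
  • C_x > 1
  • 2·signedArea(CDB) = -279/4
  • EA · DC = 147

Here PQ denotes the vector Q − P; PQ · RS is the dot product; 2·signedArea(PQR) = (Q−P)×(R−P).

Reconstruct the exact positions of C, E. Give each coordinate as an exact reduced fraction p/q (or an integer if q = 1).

1. E_x = -7  [E is the midpoint of BD]
2. E_y = -13/2  [E is the midpoint of BD]
   → E = (-7, -13/2)
3. C_x = 5/4  [2·signedArea(CDB) = -279/4 ∩ EA · DC = 147]
4. C_y = 1  [2·signedArea(CDB) = -279/4 ∩ EA · DC = 147]
   → C = (5/4, 1)

C = (5/4, 1)
E = (-7, -13/2)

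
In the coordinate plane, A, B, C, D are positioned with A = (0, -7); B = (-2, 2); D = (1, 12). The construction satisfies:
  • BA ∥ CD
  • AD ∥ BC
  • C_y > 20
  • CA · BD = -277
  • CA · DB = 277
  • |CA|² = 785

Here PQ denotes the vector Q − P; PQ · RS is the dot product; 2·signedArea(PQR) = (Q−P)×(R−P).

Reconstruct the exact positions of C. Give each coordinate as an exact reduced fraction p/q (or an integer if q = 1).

1. C_x = -1  [BA ∥ CD ∩ AD ∥ BC]
2. C_y = 21  [BA ∥ CD ∩ AD ∥ BC]
   → C = (-1, 21)

C = (-1, 21)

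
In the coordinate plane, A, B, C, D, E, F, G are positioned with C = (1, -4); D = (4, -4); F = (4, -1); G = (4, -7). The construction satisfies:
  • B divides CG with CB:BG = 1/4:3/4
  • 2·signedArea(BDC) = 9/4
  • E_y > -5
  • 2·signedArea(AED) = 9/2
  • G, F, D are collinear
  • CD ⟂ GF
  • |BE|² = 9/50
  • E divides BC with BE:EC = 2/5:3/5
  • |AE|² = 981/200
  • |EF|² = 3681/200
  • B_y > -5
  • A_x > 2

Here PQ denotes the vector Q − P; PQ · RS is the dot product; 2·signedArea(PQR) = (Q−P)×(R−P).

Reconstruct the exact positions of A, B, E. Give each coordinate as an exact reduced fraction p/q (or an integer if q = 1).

A = (5/2, -5/2)
B = (7/4, -19/4)
E = (29/20, -89/20)

1. B_x = 7/4  [B divides CG with CB:BG = 1/4:3/4]
2. B_y = -19/4  [B divides CG with CB:BG = 1/4:3/4]
   → B = (7/4, -19/4)
3. E_x = 29/20  [E divides BC with BE:EC = 2/5:3/5]
4. E_y = -89/20  [E divides BC with BE:EC = 2/5:3/5]
   → E = (29/20, -89/20)
5. A_x = 5/2  [line -9/20·x + 51/20·y + 15/2 = 0 ∩ |AE|² = 981/200]
6. A_y = -5/2  [line -9/20·x + 51/20·y + 15/2 = 0 ∩ |AE|² = 981/200]
   → A = (5/2, -5/2)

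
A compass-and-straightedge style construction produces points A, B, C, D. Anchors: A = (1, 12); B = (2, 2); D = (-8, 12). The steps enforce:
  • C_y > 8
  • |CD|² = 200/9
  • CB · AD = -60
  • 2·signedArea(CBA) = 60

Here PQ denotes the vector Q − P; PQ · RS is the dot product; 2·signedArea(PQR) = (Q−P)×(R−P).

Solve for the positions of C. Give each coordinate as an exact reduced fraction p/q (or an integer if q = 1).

C = (-14/3, 26/3)

1. C_x = -14/3  [2·signedArea(CBA) = 60 ∩ CB · AD = -60]
2. C_y = 26/3  [2·signedArea(CBA) = 60 ∩ CB · AD = -60]
   → C = (-14/3, 26/3)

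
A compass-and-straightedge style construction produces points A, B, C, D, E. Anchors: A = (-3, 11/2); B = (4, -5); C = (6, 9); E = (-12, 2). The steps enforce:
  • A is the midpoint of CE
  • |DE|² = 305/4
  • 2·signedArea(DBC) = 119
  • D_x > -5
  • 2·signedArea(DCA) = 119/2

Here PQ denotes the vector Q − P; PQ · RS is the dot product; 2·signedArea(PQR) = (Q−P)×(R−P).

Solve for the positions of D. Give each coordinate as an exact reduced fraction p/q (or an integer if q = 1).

1. D_x = -4  [2·signedArea(DBC) = 119 ∩ 2·signedArea(DCA) = 119/2]
2. D_y = -3/2  [2·signedArea(DBC) = 119 ∩ 2·signedArea(DCA) = 119/2]
   → D = (-4, -3/2)

D = (-4, -3/2)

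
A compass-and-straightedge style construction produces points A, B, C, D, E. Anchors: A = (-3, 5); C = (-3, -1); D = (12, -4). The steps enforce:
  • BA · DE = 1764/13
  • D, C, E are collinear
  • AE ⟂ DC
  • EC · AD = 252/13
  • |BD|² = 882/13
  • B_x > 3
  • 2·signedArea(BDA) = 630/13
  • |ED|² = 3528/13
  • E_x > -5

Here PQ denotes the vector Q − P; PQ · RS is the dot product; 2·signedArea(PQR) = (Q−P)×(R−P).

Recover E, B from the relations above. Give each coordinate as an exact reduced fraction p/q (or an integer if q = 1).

B = (51/13, -31/13)
E = (-54/13, -10/13)

1. E_x = -54/13  [D, C, E are collinear ∩ AE ⟂ DC]
2. E_y = -10/13  [D, C, E are collinear ∩ AE ⟂ DC]
   → E = (-54/13, -10/13)
3. B_x = 51/13  [BA · DE = 1764/13 ∩ 2·signedArea(BDA) = 630/13]
4. B_y = -31/13  [BA · DE = 1764/13 ∩ 2·signedArea(BDA) = 630/13]
   → B = (51/13, -31/13)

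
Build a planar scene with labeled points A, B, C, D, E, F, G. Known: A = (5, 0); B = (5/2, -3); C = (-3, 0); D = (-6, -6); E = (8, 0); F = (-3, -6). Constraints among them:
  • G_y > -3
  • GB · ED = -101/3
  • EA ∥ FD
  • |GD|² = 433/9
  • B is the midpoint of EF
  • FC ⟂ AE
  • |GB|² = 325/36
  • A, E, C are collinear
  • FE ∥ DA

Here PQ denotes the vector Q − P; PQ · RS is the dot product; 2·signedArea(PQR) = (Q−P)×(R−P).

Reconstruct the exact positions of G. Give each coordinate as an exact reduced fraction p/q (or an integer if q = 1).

1. G_x = -1/3  [line 14·x + 6·y + 50/3 = 0 ∩ |GB|² = 325/36]
2. G_y = -2  [line 14·x + 6·y + 50/3 = 0 ∩ |GB|² = 325/36]
   → G = (-1/3, -2)

G = (-1/3, -2)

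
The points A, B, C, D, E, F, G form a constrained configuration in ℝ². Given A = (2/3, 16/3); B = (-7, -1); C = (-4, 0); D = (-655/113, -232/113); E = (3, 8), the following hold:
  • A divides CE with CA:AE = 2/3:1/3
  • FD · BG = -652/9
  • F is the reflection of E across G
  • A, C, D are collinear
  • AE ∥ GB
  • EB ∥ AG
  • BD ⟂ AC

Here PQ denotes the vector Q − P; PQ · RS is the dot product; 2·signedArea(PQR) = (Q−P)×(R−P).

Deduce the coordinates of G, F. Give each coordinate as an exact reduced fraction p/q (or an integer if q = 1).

F = (-65/3, -46/3)
G = (-28/3, -11/3)

1. G_x = -28/3  [AE ∥ GB ∩ EB ∥ AG]
2. G_y = -11/3  [AE ∥ GB ∩ EB ∥ AG]
   → G = (-28/3, -11/3)
3. F_x = -65/3  [F is the reflection of E across G]
4. F_y = -46/3  [F is the reflection of E across G]
   → F = (-65/3, -46/3)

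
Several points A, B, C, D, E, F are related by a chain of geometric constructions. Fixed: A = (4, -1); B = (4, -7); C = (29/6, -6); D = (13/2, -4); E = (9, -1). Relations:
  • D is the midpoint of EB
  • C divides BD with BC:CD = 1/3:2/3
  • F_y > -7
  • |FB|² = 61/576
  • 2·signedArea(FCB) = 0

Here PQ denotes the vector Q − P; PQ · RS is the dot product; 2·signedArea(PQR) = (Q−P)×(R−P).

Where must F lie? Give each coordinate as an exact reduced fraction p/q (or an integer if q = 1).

1. F_x = 101/24  [line 1·x + -5/6·y + -59/6 = 0 ∩ |FB|² = 61/576]
2. F_y = -27/4  [line 1·x + -5/6·y + -59/6 = 0 ∩ |FB|² = 61/576]
   → F = (101/24, -27/4)

F = (101/24, -27/4)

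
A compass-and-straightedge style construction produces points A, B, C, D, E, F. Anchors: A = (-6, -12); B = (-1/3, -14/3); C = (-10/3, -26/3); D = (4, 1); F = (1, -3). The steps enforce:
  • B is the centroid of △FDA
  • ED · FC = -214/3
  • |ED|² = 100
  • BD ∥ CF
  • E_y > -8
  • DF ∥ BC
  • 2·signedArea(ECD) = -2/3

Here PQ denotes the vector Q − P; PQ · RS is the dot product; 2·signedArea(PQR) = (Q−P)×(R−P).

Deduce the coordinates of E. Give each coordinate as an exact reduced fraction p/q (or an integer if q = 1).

1. E_x = -2  [ED · FC = -214/3 ∩ 2·signedArea(ECD) = -2/3]
2. E_y = -7  [ED · FC = -214/3 ∩ 2·signedArea(ECD) = -2/3]
   → E = (-2, -7)

E = (-2, -7)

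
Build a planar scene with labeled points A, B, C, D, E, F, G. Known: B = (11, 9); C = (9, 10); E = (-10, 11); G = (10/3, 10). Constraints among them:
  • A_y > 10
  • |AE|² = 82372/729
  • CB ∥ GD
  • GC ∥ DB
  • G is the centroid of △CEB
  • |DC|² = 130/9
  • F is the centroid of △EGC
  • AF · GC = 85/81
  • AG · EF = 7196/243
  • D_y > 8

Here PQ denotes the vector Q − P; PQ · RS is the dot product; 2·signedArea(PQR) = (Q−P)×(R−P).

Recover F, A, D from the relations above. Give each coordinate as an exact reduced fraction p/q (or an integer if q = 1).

A = (16/27, 91/9)
D = (16/3, 9)
F = (7/9, 31/3)

1. F_x = 7/9  [F is the centroid of △EGC]
2. F_y = 31/3  [F is the centroid of △EGC]
   → F = (7/9, 31/3)
3. A_x = 16/27  [AF · GC = 85/81 ∩ AG · EF = 7196/243]
4. A_y = 91/9  [AF · GC = 85/81 ∩ AG · EF = 7196/243]
   → A = (16/27, 91/9)
5. D_x = 16/3  [GC ∥ DB ∩ CB ∥ GD]
6. D_y = 9  [GC ∥ DB ∩ CB ∥ GD]
   → D = (16/3, 9)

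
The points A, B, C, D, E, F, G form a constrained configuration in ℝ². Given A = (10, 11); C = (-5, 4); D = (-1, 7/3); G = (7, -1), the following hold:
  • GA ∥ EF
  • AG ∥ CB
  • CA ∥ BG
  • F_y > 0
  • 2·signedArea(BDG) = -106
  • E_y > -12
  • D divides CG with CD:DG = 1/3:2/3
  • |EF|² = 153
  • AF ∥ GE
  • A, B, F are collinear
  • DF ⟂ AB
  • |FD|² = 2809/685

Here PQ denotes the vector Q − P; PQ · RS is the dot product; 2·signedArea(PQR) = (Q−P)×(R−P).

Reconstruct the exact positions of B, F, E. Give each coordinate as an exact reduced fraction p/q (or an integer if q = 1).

1. B_x = -8  [CA ∥ BG ∩ AG ∥ CB]
2. B_y = -8  [CA ∥ BG ∩ AG ∥ CB]
   → B = (-8, -8)
3. F_x = 322/685  [A, B, F are collinear ∩ DF ⟂ AB]
4. F_y = 1933/2055  [A, B, F are collinear ∩ DF ⟂ AB]
   → F = (322/685, 1933/2055)
5. E_x = -1733/685  [GA ∥ EF ∩ AF ∥ GE]
6. E_y = -22727/2055  [GA ∥ EF ∩ AF ∥ GE]
   → E = (-1733/685, -22727/2055)

B = (-8, -8)
E = (-1733/685, -22727/2055)
F = (322/685, 1933/2055)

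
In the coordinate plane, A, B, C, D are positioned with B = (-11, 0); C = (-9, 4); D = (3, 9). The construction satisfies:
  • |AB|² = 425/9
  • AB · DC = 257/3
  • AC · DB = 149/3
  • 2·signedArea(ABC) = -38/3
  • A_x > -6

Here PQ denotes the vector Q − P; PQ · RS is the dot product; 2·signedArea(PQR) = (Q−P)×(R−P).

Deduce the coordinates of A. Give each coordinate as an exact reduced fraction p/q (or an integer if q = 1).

A = (-17/3, 13/3)

1. A_x = -17/3  [AC · DB = 149/3 ∩ AB · DC = 257/3]
2. A_y = 13/3  [AC · DB = 149/3 ∩ AB · DC = 257/3]
   → A = (-17/3, 13/3)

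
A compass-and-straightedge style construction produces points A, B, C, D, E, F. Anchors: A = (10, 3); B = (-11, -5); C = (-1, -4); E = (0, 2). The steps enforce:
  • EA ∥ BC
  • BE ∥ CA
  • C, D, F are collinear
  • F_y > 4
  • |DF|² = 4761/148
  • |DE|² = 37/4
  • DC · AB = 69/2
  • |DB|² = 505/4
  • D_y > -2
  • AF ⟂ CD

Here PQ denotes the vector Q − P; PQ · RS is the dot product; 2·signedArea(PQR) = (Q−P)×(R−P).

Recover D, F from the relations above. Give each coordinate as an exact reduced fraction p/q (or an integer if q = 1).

1. D_x = -1/2  [line 21·x + 8·y + 37/2 = 0 ∩ |DB|² = 505/4]
2. D_y = -1  [line 21·x + 8·y + 37/2 = 0 ∩ |DB|² = 505/4]
   → D = (-1/2, -1)
3. F_x = 16/37  [C, D, F are collinear ∩ AF ⟂ CD]
4. F_y = 170/37  [C, D, F are collinear ∩ AF ⟂ CD]
   → F = (16/37, 170/37)

D = (-1/2, -1)
F = (16/37, 170/37)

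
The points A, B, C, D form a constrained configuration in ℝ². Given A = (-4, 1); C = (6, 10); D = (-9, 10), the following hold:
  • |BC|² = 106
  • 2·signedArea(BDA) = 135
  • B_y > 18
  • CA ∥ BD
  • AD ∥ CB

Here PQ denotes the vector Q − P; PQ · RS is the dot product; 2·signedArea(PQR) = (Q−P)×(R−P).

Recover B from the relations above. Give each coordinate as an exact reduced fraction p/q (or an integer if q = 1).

1. B_x = 1  [CA ∥ BD ∩ AD ∥ CB]
2. B_y = 19  [CA ∥ BD ∩ AD ∥ CB]
   → B = (1, 19)

B = (1, 19)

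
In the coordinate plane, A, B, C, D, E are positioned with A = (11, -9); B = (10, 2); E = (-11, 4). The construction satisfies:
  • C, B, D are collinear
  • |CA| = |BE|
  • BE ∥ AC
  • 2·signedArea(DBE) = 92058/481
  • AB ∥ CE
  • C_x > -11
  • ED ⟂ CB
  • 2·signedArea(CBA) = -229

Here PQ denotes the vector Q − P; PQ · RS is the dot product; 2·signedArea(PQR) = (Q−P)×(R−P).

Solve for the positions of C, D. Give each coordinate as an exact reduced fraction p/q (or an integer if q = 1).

1. C_x = -10  [AB ∥ CE ∩ BE ∥ AC]
2. C_y = -7  [AB ∥ CE ∩ BE ∥ AC]
   → C = (-10, -7)
3. D_x = -3230/481  [C, B, D are collinear ∩ ED ⟂ CB]
4. D_y = -2656/481  [C, B, D are collinear ∩ ED ⟂ CB]
   → D = (-3230/481, -2656/481)

C = (-10, -7)
D = (-3230/481, -2656/481)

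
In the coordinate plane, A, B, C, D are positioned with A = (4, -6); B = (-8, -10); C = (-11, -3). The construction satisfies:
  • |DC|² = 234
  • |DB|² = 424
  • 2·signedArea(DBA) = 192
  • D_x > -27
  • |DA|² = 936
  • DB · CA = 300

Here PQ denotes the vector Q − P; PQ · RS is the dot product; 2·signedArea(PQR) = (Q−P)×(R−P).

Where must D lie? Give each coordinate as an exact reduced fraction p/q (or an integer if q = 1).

1. D_x = -26  [DB · CA = 300 ∩ 2·signedArea(DBA) = 192]
2. D_y = 0  [DB · CA = 300 ∩ 2·signedArea(DBA) = 192]
   → D = (-26, 0)

D = (-26, 0)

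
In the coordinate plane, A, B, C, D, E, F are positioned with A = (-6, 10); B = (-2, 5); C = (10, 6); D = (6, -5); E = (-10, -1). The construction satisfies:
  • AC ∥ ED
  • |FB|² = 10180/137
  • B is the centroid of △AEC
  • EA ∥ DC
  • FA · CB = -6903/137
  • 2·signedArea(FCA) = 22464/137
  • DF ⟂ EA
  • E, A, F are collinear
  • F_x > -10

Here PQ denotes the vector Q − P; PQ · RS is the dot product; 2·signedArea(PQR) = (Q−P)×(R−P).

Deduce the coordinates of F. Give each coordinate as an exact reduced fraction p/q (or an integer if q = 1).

F = (-1290/137, 83/137)

1. F_x = -1290/137  [E, A, F are collinear ∩ DF ⟂ EA]
2. F_y = 83/137  [E, A, F are collinear ∩ DF ⟂ EA]
   → F = (-1290/137, 83/137)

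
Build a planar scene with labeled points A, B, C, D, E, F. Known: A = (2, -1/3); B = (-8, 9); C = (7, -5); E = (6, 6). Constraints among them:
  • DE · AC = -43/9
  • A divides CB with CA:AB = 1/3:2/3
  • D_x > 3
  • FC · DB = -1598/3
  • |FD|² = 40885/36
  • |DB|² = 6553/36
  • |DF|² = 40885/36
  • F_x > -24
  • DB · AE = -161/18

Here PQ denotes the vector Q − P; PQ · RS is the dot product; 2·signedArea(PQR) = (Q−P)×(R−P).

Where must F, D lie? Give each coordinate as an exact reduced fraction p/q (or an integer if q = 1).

1. D_x = 4  [DE · AC = -43/9 ∩ DB · AE = -161/18]
2. D_y = 17/6  [DE · AC = -43/9 ∩ DB · AE = -161/18]
   → D = (4, 17/6)
3. F_x = -23  [line 12·x + -37/6·y + 2507/6 = 0 ∩ |FD|² = 40885/36]
4. F_y = 23  [line 12·x + -37/6·y + 2507/6 = 0 ∩ |FD|² = 40885/36]
   → F = (-23, 23)

D = (4, 17/6)
F = (-23, 23)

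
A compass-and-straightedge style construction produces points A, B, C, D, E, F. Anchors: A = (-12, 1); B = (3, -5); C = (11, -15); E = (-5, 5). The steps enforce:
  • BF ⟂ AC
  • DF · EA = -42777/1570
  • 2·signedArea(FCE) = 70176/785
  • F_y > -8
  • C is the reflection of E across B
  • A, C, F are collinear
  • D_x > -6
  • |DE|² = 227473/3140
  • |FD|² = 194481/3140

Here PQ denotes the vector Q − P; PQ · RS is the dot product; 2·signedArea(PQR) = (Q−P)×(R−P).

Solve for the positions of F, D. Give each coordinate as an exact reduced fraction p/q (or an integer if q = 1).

D = (-8697/1570, -2743/785)
F = (723/785, -6271/785)

1. F_x = 723/785  [A, C, F are collinear ∩ BF ⟂ AC]
2. F_y = -6271/785  [A, C, F are collinear ∩ BF ⟂ AC]
   → F = (723/785, -6271/785)
3. D_x = -8697/1570  [line 7·x + 4·y + 82823/1570 = 0 ∩ |DE|² = 227473/3140]
4. D_y = -2743/785  [line 7·x + 4·y + 82823/1570 = 0 ∩ |DE|² = 227473/3140]
   → D = (-8697/1570, -2743/785)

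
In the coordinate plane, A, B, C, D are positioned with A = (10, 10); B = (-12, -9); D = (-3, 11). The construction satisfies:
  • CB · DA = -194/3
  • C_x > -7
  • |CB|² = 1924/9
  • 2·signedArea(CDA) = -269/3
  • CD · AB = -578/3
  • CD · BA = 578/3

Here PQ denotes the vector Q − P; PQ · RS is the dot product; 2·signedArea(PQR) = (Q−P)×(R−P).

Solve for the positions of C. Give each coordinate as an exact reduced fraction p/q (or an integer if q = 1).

C = (-6, 13/3)

1. C_x = -6  [CD · AB = -578/3 ∩ 2·signedArea(CDA) = -269/3]
2. C_y = 13/3  [CD · AB = -578/3 ∩ 2·signedArea(CDA) = -269/3]
   → C = (-6, 13/3)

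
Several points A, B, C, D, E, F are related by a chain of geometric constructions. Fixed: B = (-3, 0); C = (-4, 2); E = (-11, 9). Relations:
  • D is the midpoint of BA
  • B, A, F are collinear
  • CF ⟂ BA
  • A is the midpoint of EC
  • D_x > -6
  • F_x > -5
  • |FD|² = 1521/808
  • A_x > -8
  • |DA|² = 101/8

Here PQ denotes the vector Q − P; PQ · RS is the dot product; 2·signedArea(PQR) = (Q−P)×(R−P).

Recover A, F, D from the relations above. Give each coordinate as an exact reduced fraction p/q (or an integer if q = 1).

1. A_x = -15/2  [A is the midpoint of EC]
2. A_y = 11/2  [A is the midpoint of EC]
   → A = (-15/2, 11/2)
3. F_x = -885/202  [B, A, F are collinear ∩ CF ⟂ BA]
4. F_y = 341/202  [B, A, F are collinear ∩ CF ⟂ BA]
   → F = (-885/202, 341/202)
5. D_x = -21/4  [D is the midpoint of BA]
6. D_y = 11/4  [D is the midpoint of BA]
   → D = (-21/4, 11/4)

A = (-15/2, 11/2)
D = (-21/4, 11/4)
F = (-885/202, 341/202)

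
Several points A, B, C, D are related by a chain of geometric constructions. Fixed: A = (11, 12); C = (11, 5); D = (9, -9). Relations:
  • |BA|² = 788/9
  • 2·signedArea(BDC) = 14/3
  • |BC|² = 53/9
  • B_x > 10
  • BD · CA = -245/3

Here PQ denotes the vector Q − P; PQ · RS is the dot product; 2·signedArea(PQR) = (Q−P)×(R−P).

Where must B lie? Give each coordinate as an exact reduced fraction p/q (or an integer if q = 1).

B = (31/3, 8/3)

1. B_x = 31/3  [2·signedArea(BDC) = 14/3 ∩ BD · CA = -245/3]
2. B_y = 8/3  [2·signedArea(BDC) = 14/3 ∩ BD · CA = -245/3]
   → B = (31/3, 8/3)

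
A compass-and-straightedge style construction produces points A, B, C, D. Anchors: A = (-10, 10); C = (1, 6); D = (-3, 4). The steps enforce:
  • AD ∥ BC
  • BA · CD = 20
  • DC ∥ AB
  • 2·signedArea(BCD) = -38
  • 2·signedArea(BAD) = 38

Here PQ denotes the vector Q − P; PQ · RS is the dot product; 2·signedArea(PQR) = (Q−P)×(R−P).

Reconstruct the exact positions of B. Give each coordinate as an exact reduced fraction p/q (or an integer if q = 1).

1. B_x = -6  [AD ∥ BC ∩ DC ∥ AB]
2. B_y = 12  [AD ∥ BC ∩ DC ∥ AB]
   → B = (-6, 12)

B = (-6, 12)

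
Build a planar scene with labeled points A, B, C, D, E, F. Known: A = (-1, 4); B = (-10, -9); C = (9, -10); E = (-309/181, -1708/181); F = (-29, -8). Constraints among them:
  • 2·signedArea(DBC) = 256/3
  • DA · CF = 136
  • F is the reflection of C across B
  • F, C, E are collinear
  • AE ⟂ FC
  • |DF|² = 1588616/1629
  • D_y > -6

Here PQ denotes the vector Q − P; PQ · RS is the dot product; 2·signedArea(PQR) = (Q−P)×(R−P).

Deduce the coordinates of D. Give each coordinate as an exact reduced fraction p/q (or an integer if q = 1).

D = (1139/543, -2794/543)

1. D_x = 1139/543  [2·signedArea(DBC) = 256/3 ∩ DA · CF = 136]
2. D_y = -2794/543  [2·signedArea(DBC) = 256/3 ∩ DA · CF = 136]
   → D = (1139/543, -2794/543)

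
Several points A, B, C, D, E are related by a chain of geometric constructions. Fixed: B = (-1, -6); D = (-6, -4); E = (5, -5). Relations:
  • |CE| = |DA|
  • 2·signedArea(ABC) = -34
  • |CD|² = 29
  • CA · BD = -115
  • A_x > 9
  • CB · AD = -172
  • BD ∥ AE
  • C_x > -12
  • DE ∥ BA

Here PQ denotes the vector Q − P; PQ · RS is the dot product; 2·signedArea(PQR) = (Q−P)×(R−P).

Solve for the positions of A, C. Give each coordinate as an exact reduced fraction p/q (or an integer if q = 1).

A = (10, -7)
C = (-11, -2)

1. A_x = 10  [BD ∥ AE ∩ DE ∥ BA]
2. A_y = -7  [BD ∥ AE ∩ DE ∥ BA]
   → A = (10, -7)
3. C_x = -11  [CA · BD = -115 ∩ 2·signedArea(ABC) = -34]
4. C_y = -2  [CA · BD = -115 ∩ 2·signedArea(ABC) = -34]
   → C = (-11, -2)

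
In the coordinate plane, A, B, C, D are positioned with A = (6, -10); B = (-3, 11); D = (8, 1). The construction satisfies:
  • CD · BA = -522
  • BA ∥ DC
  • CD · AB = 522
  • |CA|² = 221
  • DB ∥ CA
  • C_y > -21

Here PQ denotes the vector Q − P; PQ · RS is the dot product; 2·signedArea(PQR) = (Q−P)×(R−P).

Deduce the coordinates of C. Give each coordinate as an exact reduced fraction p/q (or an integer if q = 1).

C = (17, -20)

1. C_x = 17  [DB ∥ CA ∩ BA ∥ DC]
2. C_y = -20  [DB ∥ CA ∩ BA ∥ DC]
   → C = (17, -20)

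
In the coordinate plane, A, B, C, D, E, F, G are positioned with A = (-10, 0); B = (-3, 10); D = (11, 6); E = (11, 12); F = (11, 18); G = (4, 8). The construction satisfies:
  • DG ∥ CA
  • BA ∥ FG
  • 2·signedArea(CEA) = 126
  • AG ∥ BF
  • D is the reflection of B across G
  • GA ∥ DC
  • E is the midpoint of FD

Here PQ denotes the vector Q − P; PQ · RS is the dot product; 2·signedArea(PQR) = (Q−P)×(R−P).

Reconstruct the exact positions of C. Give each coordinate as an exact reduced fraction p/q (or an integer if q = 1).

C = (-3, -2)

1. C_x = -3  [DG ∥ CA ∩ GA ∥ DC]
2. C_y = -2  [DG ∥ CA ∩ GA ∥ DC]
   → C = (-3, -2)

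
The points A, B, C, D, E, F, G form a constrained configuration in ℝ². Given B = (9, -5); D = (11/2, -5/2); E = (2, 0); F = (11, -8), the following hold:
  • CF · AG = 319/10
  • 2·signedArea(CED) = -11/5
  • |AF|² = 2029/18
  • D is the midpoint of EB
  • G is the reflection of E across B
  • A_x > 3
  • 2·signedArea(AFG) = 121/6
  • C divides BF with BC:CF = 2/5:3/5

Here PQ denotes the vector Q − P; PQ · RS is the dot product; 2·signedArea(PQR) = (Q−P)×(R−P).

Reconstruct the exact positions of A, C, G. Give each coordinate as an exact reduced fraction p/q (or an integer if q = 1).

A = (19/6, -5/6)
C = (49/5, -31/5)
G = (16, -10)

1. C_x = 49/5  [C divides BF with BC:CF = 2/5:3/5]
2. C_y = -31/5  [C divides BF with BC:CF = 2/5:3/5]
   → C = (49/5, -31/5)
3. G_x = 16  [G is the reflection of E across B]
4. G_y = -10  [G is the reflection of E across B]
   → G = (16, -10)
5. A_x = 19/6  [2·signedArea(AFG) = 121/6 ∩ CF · AG = 319/10]
6. A_y = -5/6  [2·signedArea(AFG) = 121/6 ∩ CF · AG = 319/10]
   → A = (19/6, -5/6)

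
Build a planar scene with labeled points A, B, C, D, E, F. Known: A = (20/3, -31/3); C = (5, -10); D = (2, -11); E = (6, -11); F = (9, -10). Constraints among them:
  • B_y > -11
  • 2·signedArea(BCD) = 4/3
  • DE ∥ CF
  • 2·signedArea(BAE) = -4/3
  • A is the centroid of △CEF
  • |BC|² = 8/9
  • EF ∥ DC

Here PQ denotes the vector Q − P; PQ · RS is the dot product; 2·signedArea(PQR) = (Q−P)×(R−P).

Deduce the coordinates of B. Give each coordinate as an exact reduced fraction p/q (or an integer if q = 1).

B = (13/3, -32/3)

1. B_x = 13/3  [2·signedArea(BCD) = 4/3 ∩ 2·signedArea(BAE) = -4/3]
2. B_y = -32/3  [2·signedArea(BCD) = 4/3 ∩ 2·signedArea(BAE) = -4/3]
   → B = (13/3, -32/3)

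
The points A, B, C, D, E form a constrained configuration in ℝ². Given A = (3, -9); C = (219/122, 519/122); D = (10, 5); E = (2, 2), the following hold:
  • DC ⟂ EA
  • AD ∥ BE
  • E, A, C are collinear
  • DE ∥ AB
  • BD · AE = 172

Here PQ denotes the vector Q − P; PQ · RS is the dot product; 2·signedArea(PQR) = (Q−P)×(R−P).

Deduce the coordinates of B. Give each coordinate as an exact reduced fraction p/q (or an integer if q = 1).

1. B_x = -5  [AD ∥ BE ∩ DE ∥ AB]
2. B_y = -12  [AD ∥ BE ∩ DE ∥ AB]
   → B = (-5, -12)

B = (-5, -12)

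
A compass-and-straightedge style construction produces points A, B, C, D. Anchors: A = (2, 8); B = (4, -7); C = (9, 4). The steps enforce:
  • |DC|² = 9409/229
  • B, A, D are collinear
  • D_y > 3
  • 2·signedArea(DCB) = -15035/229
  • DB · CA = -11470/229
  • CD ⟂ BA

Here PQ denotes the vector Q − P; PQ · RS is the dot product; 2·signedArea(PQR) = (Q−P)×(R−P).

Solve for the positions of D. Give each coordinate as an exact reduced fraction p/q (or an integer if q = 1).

D = (606/229, 722/229)

1. D_x = 606/229  [B, A, D are collinear ∩ CD ⟂ BA]
2. D_y = 722/229  [B, A, D are collinear ∩ CD ⟂ BA]
   → D = (606/229, 722/229)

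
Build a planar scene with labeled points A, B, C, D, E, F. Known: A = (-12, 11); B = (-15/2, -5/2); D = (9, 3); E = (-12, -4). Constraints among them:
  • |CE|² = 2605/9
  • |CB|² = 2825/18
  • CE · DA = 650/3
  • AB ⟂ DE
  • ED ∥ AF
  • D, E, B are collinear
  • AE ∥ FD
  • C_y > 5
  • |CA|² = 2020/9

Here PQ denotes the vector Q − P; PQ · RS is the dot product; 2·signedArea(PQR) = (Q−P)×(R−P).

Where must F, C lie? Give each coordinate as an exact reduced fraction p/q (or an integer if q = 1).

1. F_x = 9  [AE ∥ FD ∩ ED ∥ AF]
2. F_y = 18  [AE ∥ FD ∩ ED ∥ AF]
   → F = (9, 18)
3. C_x = 2  [line 21·x + -8·y + 10/3 = 0 ∩ |CB|² = 2825/18]
4. C_y = 17/3  [line 21·x + -8·y + 10/3 = 0 ∩ |CB|² = 2825/18]
   → C = (2, 17/3)

C = (2, 17/3)
F = (9, 18)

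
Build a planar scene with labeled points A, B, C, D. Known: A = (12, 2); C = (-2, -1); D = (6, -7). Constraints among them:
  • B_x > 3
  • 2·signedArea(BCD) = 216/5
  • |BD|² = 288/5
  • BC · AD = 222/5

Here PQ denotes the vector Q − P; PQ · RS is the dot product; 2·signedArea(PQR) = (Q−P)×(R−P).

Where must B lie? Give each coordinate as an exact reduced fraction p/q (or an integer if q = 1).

1. B_x = 18/5  [BC · AD = 222/5 ∩ 2·signedArea(BCD) = 216/5]
2. B_y = 1/5  [BC · AD = 222/5 ∩ 2·signedArea(BCD) = 216/5]
   → B = (18/5, 1/5)

B = (18/5, 1/5)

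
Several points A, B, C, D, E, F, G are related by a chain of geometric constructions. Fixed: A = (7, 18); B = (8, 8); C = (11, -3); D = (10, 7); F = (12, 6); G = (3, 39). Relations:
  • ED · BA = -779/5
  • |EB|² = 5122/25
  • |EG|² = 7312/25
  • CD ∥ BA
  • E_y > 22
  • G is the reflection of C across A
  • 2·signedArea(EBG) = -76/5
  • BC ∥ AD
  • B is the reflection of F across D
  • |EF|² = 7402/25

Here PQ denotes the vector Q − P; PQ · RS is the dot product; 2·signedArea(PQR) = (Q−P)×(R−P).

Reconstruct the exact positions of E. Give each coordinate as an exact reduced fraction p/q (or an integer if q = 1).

E = (31/5, 111/5)

1. E_x = 31/5  [ED · BA = -779/5 ∩ 2·signedArea(EBG) = -76/5]
2. E_y = 111/5  [ED · BA = -779/5 ∩ 2·signedArea(EBG) = -76/5]
   → E = (31/5, 111/5)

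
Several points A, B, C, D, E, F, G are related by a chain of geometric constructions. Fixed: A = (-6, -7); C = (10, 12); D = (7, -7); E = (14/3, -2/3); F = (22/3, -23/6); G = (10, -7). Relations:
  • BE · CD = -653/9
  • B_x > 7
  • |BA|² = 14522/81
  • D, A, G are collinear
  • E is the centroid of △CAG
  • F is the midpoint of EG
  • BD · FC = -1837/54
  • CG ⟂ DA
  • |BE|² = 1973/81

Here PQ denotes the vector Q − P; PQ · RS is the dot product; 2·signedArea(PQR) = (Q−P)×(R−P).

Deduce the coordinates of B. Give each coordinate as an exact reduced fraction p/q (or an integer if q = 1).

1. B_x = 65/9  [BE · CD = -653/9 ∩ BD · FC = -1837/54]
2. B_y = -44/9  [BE · CD = -653/9 ∩ BD · FC = -1837/54]
   → B = (65/9, -44/9)

B = (65/9, -44/9)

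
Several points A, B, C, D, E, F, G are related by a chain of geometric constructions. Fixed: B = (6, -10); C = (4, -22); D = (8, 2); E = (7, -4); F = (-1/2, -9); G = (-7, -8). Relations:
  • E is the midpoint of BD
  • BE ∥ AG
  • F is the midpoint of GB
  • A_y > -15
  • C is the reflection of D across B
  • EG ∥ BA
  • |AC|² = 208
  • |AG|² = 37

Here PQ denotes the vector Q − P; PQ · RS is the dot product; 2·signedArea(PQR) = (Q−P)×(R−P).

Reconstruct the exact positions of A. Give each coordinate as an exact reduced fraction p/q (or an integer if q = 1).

A = (-8, -14)

1. A_x = -8  [BE ∥ AG ∩ EG ∥ BA]
2. A_y = -14  [BE ∥ AG ∩ EG ∥ BA]
   → A = (-8, -14)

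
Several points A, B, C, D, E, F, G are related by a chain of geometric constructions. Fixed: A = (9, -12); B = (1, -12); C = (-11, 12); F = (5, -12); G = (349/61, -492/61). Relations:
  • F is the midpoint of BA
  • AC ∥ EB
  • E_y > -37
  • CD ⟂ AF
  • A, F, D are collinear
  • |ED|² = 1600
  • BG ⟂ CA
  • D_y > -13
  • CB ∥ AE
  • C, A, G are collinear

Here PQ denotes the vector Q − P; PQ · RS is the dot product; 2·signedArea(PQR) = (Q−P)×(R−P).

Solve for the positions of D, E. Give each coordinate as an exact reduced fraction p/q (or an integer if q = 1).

1. D_x = -11  [A, F, D are collinear ∩ CD ⟂ AF]
2. D_y = -12  [A, F, D are collinear ∩ CD ⟂ AF]
   → D = (-11, -12)
3. E_x = 21  [AC ∥ EB ∩ CB ∥ AE]
4. E_y = -36  [AC ∥ EB ∩ CB ∥ AE]
   → E = (21, -36)

D = (-11, -12)
E = (21, -36)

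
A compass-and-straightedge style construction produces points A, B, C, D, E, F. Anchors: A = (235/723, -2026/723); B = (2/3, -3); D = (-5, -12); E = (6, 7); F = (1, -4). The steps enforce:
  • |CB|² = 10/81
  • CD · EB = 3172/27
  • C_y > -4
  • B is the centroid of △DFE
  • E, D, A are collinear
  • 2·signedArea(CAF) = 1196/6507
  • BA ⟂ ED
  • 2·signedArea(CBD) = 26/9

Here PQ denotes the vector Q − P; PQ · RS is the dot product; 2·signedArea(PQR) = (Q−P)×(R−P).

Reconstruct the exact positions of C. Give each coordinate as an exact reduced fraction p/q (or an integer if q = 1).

C = (7/9, -10/3)

1. C_x = 7/9  [CD · EB = 3172/27 ∩ 2·signedArea(CAF) = 1196/6507]
2. C_y = -10/3  [CD · EB = 3172/27 ∩ 2·signedArea(CAF) = 1196/6507]
   → C = (7/9, -10/3)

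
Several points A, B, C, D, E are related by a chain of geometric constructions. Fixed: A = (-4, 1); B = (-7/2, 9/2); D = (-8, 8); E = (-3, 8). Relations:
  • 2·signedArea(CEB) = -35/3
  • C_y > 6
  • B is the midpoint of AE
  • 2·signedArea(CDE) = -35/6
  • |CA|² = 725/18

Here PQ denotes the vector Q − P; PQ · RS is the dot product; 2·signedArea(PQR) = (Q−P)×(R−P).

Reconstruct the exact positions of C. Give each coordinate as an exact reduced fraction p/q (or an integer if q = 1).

1. C_x = -13/2  [2·signedArea(CEB) = -35/3 ∩ 2·signedArea(CDE) = -35/6]
2. C_y = 41/6  [2·signedArea(CEB) = -35/3 ∩ 2·signedArea(CDE) = -35/6]
   → C = (-13/2, 41/6)

C = (-13/2, 41/6)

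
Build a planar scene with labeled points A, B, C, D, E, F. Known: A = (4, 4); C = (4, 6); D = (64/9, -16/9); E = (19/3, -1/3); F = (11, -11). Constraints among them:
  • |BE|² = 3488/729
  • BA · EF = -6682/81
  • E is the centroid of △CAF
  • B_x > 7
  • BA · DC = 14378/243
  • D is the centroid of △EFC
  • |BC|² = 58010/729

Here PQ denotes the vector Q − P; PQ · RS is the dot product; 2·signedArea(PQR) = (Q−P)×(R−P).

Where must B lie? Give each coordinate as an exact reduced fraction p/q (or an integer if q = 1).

1. B_x = 199/27  [BA · DC = 14378/243 ∩ BA · EF = -6682/81]
2. B_y = -61/27  [BA · DC = 14378/243 ∩ BA · EF = -6682/81]
   → B = (199/27, -61/27)

B = (199/27, -61/27)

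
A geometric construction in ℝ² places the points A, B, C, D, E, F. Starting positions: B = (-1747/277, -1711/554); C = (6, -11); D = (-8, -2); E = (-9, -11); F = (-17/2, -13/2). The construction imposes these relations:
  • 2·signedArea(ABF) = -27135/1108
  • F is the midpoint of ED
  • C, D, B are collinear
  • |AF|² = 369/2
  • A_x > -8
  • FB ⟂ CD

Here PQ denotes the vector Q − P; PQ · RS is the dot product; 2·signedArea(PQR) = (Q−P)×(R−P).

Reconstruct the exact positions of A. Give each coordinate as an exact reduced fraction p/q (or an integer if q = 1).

A = (-7, 7)

1. A_x = -7  [line 945/277·x + -1215/554·y + 21735/554 = 0 ∩ |AF|² = 369/2]
2. A_y = 7  [line 945/277·x + -1215/554·y + 21735/554 = 0 ∩ |AF|² = 369/2]
   → A = (-7, 7)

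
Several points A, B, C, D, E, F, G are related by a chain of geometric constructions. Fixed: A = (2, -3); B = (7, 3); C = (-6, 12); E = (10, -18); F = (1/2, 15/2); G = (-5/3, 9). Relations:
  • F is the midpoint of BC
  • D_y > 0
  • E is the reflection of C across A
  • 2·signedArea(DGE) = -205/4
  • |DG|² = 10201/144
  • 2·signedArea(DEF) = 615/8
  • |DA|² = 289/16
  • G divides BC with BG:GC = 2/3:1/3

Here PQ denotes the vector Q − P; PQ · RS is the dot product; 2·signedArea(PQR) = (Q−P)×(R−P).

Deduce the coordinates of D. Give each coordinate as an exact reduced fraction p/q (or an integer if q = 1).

D = (0, 3/4)

1. D_x = 0  [2·signedArea(DGE) = -205/4 ∩ 2·signedArea(DEF) = 615/8]
2. D_y = 3/4  [2·signedArea(DGE) = -205/4 ∩ 2·signedArea(DEF) = 615/8]
   → D = (0, 3/4)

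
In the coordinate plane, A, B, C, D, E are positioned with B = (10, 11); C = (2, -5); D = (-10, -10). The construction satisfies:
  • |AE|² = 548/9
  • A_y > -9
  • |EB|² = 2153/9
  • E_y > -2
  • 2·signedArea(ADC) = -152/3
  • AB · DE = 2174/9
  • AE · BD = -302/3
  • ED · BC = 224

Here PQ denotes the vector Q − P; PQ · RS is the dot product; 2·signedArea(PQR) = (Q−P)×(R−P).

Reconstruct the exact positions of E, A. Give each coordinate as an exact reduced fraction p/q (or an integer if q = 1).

A = (10/3, -26/3)
E = (2/3, -4/3)

1. E_x = 2/3  [line 8·x + 16·y + 16 = 0 ∩ |EB|² = 2153/9]
2. E_y = -4/3  [line 8·x + 16·y + 16 = 0 ∩ |EB|² = 2153/9]
   → E = (2/3, -4/3)
3. A_x = 10/3  [AB · DE = 2174/9 ∩ 2·signedArea(ADC) = -152/3]
4. A_y = -26/3  [AB · DE = 2174/9 ∩ 2·signedArea(ADC) = -152/3]
   → A = (10/3, -26/3)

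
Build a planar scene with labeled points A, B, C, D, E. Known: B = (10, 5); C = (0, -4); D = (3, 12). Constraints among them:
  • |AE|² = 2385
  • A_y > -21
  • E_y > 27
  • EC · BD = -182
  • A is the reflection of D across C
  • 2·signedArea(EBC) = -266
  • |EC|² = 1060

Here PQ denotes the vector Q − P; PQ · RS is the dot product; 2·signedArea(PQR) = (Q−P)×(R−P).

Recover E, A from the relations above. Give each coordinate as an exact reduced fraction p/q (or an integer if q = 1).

A = (-3, -20)
E = (6, 28)

1. E_x = 6  [2·signedArea(EBC) = -266 ∩ EC · BD = -182]
2. E_y = 28  [2·signedArea(EBC) = -266 ∩ EC · BD = -182]
   → E = (6, 28)
3. A_x = -3  [A is the reflection of D across C]
4. A_y = -20  [A is the reflection of D across C]
   → A = (-3, -20)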